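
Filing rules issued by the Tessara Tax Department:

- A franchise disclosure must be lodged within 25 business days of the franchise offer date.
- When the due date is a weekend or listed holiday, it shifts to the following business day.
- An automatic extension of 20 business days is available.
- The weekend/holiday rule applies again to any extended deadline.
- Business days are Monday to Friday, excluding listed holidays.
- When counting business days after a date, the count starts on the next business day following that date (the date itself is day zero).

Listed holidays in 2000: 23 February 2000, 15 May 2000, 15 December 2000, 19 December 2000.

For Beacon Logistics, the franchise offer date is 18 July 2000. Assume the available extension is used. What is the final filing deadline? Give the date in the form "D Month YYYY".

Counting 25 business days after 18 July 2000 (skipping weekends and listed holidays) reaches 22 August 2000.
22 August 2000 falls on a Tuesday, which is a business day, so no adjustment is needed.
The 20-business-day extension runs from 22 August 2000 to 19 September 2000.
19 September 2000 (Tuesday) is already a business day.
So the filing is due 19 September 2000.

19 September 2000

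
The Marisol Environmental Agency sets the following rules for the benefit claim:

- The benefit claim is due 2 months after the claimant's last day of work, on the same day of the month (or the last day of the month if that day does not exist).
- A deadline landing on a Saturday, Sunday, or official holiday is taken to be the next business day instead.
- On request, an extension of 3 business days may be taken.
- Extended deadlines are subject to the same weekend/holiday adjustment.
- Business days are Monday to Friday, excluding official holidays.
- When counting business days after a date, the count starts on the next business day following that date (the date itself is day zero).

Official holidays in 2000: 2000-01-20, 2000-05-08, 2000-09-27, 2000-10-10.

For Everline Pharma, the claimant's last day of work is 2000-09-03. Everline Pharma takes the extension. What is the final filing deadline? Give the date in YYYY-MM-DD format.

Moving 2 months forward from 2000-09-03 on the corresponding day gives 2000-11-03.
2000-11-03 falls on a Friday, which is a business day, so no adjustment is needed.
Counting 3 further business days from 2000-11-03 reaches 2000-11-08.
2000-11-08 falls on a Wednesday, which is a business day, so no adjustment is needed.
The final due date is 2000-11-08.

2000-11-08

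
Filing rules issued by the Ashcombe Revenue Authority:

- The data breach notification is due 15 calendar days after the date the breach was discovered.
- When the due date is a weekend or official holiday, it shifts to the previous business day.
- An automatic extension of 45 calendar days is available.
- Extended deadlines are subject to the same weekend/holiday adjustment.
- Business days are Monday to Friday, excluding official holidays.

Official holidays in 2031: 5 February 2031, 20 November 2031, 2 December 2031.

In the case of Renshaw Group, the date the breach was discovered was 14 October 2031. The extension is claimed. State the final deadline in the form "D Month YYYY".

From 14 October 2031, 15 calendar days later is 29 October 2031.
Since 29 October 2031 is a Wednesday and not a holiday, the date is unchanged.
The 45-calendar-day extension moves the deadline from 29 October 2031 to 13 December 2031.
13 December 2031 falls on a Saturday. Rolling to the preceding business day gives 12 December 2031, a Friday.
Deadline: 12 December 2031.

12 December 2031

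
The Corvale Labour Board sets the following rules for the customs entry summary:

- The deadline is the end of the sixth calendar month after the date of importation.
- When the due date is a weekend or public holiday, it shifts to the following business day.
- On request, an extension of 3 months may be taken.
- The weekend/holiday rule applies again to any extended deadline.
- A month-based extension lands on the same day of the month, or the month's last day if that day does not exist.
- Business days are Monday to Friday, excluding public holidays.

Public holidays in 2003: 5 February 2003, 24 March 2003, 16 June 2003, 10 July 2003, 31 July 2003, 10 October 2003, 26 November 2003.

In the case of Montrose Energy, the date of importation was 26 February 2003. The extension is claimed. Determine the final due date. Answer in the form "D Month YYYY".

6 months after 26 February 2003 is August 2003; that month ends on 31 August 2003.
31 August 2003 is a Sunday; the next business day is 1 September 2003 (Monday).
The 3 months extension carries 1 September 2003 to 1 December 2003.
1 December 2003 falls on a Monday, which is a business day, so no adjustment is needed.
So the filing is due 1 December 2003.

1 December 2003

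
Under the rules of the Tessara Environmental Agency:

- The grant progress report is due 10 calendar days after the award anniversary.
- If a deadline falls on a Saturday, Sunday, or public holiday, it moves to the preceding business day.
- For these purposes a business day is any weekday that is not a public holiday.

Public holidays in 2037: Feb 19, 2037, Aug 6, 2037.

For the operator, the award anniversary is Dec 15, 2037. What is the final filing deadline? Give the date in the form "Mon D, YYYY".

10 calendar days after Dec 15, 2037 is Dec 25, 2037.
Dec 25, 2037 (Friday) is already a business day.
The final due date is Dec 25, 2037.

Dec 25, 2037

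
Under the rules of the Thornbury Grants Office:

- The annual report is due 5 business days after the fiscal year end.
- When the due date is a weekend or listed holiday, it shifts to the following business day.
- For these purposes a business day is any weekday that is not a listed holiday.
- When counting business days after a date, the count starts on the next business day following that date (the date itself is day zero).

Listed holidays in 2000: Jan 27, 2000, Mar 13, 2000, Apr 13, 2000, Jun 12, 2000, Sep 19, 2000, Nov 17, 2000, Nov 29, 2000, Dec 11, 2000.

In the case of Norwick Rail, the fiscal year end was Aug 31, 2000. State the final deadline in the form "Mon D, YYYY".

Sep 7, 2000

Counting 5 business days after Aug 31, 2000 (skipping weekends and listed holidays) reaches Sep 7, 2000.
Sep 7, 2000 is a Thursday and not a listed holiday, so it stands.
Deadline: Sep 7, 2000.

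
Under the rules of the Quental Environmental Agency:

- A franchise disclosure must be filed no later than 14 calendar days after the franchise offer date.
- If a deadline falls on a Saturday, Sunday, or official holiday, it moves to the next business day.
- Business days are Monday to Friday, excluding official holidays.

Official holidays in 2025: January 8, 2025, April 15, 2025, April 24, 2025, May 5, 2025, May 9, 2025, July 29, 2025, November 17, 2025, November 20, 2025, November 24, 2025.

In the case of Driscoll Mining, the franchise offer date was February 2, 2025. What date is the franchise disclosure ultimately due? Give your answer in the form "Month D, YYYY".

Trigger date February 2, 2025 + 14 calendar days = February 16, 2025.
February 16, 2025 is a Sunday, so it moves to the next business day, February 17, 2025 (Monday).
So the filing is due February 17, 2025.

February 17, 2025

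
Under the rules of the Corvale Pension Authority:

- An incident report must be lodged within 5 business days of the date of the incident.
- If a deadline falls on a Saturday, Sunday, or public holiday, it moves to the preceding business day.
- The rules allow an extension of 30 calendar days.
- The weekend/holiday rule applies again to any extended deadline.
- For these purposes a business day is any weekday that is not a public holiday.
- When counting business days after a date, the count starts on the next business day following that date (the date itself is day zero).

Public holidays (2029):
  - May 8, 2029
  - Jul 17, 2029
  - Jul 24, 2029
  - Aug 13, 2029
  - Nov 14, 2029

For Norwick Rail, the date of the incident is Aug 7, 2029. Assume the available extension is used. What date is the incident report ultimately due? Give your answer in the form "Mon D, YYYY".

Sep 14, 2029

5 business days after Aug 7, 2029, excluding weekends and holidays, is Aug 15, 2029.
Aug 15, 2029 (Wednesday) is already a business day.
Add the 30 calendar-day extension to Aug 15, 2029: Sep 14, 2029.
Sep 14, 2029 falls on a Friday, which is a business day, so no adjustment is needed.
So the filing is due Sep 14, 2029.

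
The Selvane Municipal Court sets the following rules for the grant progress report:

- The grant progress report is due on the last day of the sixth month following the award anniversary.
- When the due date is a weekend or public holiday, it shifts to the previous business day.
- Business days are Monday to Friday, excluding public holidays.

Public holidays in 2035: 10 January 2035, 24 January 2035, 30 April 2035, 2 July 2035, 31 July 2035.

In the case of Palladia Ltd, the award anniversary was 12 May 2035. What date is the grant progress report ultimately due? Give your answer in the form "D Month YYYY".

30 November 2035

The sixth month after 12 May 2035 is November 2035, whose last day is 30 November 2035.
30 November 2035 (Friday) is already a business day.
Final deadline: 30 November 2035.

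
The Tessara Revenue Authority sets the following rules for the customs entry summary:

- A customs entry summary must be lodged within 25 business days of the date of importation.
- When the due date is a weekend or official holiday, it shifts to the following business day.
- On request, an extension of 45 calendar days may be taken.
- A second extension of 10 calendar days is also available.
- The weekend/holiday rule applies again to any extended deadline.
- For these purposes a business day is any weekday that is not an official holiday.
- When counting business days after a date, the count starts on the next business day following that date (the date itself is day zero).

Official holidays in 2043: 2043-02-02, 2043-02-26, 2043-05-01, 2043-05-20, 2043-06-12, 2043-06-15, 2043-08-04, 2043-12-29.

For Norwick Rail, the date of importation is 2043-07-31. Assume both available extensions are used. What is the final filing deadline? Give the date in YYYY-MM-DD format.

25 business days after 2043-07-31, excluding weekends and holidays, is 2043-09-07.
2043-09-07 (Monday) is already a business day.
Add the 45 calendar-day extension to 2043-09-07: 2043-10-22.
2043-10-22 is a Thursday and not a listed holiday, so it stands.
Applying the 10-calendar-day extension: 2043-10-22 + 10 days = 2043-11-01.
2043-11-01 is a Sunday, so it moves to the next business day, 2043-11-02 (Monday).
Deadline: 2043-11-02.

2043-11-02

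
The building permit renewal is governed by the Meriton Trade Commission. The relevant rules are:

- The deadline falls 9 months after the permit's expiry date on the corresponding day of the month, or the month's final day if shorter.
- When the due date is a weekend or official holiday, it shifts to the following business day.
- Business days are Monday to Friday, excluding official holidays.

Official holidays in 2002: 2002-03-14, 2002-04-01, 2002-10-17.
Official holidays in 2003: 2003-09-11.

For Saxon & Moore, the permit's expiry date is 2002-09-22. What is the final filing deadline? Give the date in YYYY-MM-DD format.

9 months from 2002-09-22 is 2003-06-22.
2003-06-22 falls on a Sunday. Rolling to the next business day gives 2003-06-23, a Monday.
The final due date is 2003-06-23.

2003-06-23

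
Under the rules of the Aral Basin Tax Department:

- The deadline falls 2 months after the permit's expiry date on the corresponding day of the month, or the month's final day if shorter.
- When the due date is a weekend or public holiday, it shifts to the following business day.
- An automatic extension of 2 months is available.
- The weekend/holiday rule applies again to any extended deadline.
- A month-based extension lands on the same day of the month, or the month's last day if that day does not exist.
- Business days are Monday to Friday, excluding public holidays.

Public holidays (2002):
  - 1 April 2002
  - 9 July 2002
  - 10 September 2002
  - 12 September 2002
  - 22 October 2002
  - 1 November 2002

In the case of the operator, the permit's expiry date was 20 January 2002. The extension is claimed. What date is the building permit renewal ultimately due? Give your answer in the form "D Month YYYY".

20 May 2002

Moving 2 months forward from 20 January 2002 on the corresponding day gives 20 March 2002.
20 March 2002 (Wednesday) is already a business day.
The 2 months extension carries 20 March 2002 to 20 May 2002.
20 May 2002 (Monday) is already a business day.
So the filing is due 20 May 2002.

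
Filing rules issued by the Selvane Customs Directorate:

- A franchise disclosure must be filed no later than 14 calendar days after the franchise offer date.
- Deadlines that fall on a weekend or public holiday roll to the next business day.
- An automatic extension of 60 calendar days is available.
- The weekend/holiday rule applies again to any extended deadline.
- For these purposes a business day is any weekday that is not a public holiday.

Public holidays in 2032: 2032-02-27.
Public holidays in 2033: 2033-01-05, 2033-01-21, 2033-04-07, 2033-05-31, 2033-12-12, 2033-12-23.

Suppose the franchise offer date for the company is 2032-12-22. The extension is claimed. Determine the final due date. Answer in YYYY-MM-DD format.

From 2032-12-22, 14 calendar days later is 2033-01-05.
2033-01-05 falls on a listed holiday. Rolling to the next business day gives 2033-01-06, a Thursday.
Applying the 60-calendar-day extension: 2033-01-06 + 60 days = 2033-03-07.
2033-03-07 (Monday) is already a business day.
Final deadline: 2033-03-07.

2033-03-07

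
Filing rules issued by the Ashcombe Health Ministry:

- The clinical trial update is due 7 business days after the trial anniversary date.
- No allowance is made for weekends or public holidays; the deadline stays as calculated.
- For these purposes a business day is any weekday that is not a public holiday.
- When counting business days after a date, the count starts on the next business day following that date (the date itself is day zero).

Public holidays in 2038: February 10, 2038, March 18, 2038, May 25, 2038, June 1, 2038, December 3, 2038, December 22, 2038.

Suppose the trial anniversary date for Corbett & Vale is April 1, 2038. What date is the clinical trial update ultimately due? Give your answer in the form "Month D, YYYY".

April 12, 2038

Starting the day after April 1, 2038 and counting 7 business days lands on April 12, 2038.
No adjustment is made for weekends or holidays, so April 12, 2038 stands.
Final deadline: April 12, 2038.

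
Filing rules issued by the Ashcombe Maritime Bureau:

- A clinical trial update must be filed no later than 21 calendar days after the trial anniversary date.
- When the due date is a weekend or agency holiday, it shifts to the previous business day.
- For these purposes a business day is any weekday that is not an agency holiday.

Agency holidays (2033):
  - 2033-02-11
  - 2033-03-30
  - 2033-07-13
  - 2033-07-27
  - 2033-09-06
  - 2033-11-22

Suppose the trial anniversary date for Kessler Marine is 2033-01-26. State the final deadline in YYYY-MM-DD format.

2033-02-16

Trigger date 2033-01-26 + 21 calendar days = 2033-02-16.
2033-02-16 (Wednesday) is already a business day.
Final deadline: 2033-02-16.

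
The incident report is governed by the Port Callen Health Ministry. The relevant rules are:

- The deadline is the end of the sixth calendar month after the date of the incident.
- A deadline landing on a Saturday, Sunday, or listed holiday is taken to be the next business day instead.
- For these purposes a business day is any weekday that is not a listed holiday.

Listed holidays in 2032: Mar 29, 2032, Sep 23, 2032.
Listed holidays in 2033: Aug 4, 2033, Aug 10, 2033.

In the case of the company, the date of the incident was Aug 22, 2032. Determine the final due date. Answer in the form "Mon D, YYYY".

The sixth month after Aug 22, 2032 is February 2033, whose last day is Feb 28, 2033.
Feb 28, 2033 falls on a Monday, which is a business day, so no adjustment is needed.
So the filing is due Feb 28, 2033.

Feb 28, 2033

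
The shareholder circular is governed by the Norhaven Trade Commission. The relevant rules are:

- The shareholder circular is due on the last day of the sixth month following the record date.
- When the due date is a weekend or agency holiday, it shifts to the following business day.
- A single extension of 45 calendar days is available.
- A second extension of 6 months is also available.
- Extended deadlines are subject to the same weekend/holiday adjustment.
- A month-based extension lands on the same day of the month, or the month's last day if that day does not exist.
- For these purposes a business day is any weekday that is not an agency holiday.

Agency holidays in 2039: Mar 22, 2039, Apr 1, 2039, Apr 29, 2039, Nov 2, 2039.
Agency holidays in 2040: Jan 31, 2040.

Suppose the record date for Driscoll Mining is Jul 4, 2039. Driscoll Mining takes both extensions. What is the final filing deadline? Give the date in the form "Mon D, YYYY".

6 months after Jul 4, 2039 is January 2040; that month ends on Jan 31, 2040.
Because Jan 31, 2040 is a listed holiday, the deadline becomes Feb 1, 2040 (Wednesday).
Add the 45 calendar-day extension to Feb 1, 2040: Mar 17, 2040.
Mar 17, 2040 falls on a Saturday. Rolling to the next business day gives Mar 19, 2040, a Monday.
Applying the 6 months extension: 6 months after Mar 19, 2040 is Sep 19, 2040.
Sep 19, 2040 (Wednesday) is already a business day.
So the filing is due Sep 19, 2040.

Sep 19, 2040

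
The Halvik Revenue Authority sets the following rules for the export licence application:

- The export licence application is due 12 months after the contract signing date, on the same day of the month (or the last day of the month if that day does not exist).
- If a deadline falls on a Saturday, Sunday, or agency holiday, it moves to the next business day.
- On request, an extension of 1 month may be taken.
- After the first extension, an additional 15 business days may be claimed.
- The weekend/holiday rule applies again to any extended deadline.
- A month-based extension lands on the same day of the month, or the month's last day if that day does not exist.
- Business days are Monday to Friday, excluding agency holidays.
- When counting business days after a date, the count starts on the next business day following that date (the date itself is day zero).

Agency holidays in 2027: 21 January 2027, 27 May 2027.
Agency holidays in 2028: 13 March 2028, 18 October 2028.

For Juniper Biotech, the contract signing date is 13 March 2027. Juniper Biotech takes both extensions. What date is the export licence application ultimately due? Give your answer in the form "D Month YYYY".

12 months from 13 March 2027 is 13 March 2028.
13 March 2028 is a listed holiday, so it moves to the next business day, 14 March 2028 (Tuesday).
Add 1 month to 14 March 2028: 14 April 2028.
14 April 2028 (Friday) is already a business day.
Counting 15 further business days from 14 April 2028 reaches 5 May 2028.
5 May 2028 falls on a Friday, which is a business day, so no adjustment is needed.
So the filing is due 5 May 2028.

5 May 2028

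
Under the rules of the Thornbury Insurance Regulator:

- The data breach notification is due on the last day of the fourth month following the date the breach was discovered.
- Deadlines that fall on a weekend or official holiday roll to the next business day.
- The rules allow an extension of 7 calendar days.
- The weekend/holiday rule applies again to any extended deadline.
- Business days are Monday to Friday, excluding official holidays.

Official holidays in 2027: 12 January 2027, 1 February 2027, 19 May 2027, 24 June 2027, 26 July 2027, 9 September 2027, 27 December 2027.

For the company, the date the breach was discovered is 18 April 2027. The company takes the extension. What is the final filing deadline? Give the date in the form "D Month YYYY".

7 September 2027

The fourth month after 18 April 2027 is August 2027, whose last day is 31 August 2027.
31 August 2027 (Tuesday) is already a business day.
Add the 7 calendar-day extension to 31 August 2027: 7 September 2027.
7 September 2027 falls on a Tuesday, which is a business day, so no adjustment is needed.
So the filing is due 7 September 2027.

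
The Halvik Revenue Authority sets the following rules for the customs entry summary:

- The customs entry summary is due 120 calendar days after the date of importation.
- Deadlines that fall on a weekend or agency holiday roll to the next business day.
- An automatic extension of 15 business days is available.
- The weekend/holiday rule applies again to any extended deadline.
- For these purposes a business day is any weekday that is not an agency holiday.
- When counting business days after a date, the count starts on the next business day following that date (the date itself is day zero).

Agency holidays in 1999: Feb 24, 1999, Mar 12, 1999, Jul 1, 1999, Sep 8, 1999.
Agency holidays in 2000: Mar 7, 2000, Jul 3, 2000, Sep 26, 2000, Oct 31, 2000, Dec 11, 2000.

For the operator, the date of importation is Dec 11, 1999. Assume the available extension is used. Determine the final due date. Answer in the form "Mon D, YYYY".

May 1, 2000

Trigger date Dec 11, 1999 + 120 calendar days = Apr 9, 2000.
Apr 9, 2000 is a Sunday; the next business day is Apr 10, 2000 (Monday).
The 15-business-day extension runs from Apr 10, 2000 to May 1, 2000.
May 1, 2000 falls on a Monday, which is a business day, so no adjustment is needed.
Deadline: May 1, 2000.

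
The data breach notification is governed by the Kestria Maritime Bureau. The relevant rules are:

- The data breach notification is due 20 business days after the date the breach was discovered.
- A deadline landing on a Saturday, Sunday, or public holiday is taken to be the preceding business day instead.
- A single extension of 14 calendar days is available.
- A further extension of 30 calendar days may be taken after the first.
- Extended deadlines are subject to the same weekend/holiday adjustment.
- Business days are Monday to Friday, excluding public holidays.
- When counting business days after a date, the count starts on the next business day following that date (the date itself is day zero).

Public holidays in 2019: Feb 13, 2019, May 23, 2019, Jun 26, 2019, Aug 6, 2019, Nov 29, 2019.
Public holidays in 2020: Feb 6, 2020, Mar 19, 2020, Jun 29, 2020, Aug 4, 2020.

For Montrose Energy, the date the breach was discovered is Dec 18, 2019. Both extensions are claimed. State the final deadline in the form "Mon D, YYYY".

Feb 28, 2020

20 business days after Dec 18, 2019, excluding weekends and holidays, is Jan 15, 2020.
Jan 15, 2020 (Wednesday) is already a business day.
Applying the 14-calendar-day extension: Jan 15, 2020 + 14 days = Jan 29, 2020.
Since Jan 29, 2020 is a Wednesday and not a holiday, the date is unchanged.
The 30-calendar-day extension moves the deadline from Jan 29, 2020 to Feb 28, 2020.
Feb 28, 2020 falls on a Friday, which is a business day, so no adjustment is needed.
The final due date is Feb 28, 2020.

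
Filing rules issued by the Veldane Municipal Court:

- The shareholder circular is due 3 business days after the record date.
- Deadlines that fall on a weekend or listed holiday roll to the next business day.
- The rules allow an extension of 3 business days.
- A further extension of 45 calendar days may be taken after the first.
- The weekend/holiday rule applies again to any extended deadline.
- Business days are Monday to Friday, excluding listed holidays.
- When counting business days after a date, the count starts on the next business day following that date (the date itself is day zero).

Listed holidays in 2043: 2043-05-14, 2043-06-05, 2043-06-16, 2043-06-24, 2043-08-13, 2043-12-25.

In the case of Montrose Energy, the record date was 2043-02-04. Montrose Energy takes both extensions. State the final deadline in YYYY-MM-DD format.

2043-03-30

Starting the day after 2043-02-04 and counting 3 business days lands on 2043-02-09.
2043-02-09 is a Monday and not a listed holiday, so it stands.
The 3-business-day extension runs from 2043-02-09 to 2043-02-12.
Since 2043-02-12 is a Thursday and not a holiday, the date is unchanged.
The 45-calendar-day extension moves the deadline from 2043-02-12 to 2043-03-29.
Because 2043-03-29 is a Sunday, the deadline becomes 2043-03-30 (Monday).
Deadline: 2043-03-30.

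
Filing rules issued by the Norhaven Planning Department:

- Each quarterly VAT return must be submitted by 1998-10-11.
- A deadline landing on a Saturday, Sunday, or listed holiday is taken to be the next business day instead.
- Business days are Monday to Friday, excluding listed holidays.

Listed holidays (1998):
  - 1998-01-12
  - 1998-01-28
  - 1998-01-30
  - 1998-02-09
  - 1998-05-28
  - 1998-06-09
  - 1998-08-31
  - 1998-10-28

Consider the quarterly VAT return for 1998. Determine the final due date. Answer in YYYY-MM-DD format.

Start from the fixed due date, 1998-10-11.
1998-10-11 is a Sunday, so it moves to the next business day, 1998-10-12 (Monday).
So the filing is due 1998-10-12.

1998-10-12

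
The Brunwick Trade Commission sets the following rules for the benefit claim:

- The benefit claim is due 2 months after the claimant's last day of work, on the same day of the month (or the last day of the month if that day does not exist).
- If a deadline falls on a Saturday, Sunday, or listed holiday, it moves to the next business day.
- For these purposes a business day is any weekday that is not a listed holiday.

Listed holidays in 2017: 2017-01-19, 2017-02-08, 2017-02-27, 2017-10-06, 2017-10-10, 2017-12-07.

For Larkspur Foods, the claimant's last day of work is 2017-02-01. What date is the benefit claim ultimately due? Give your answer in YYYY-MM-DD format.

2 months from 2017-02-01 is 2017-04-01.
Because 2017-04-01 is a Saturday, the deadline becomes 2017-04-03 (Monday).
Final deadline: 2017-04-03.

2017-04-03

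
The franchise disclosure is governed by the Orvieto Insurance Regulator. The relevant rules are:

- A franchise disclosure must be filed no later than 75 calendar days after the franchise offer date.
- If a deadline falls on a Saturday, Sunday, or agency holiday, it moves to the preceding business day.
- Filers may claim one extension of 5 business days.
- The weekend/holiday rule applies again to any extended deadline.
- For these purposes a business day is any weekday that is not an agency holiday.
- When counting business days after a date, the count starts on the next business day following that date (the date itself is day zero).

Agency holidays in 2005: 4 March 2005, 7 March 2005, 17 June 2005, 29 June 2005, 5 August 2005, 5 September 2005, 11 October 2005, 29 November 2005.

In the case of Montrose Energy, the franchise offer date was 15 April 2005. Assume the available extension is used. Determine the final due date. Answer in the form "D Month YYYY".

6 July 2005

75 calendar days after 15 April 2005 is 29 June 2005.
29 June 2005 is a listed holiday, so it moves to the preceding business day, 28 June 2005 (Tuesday).
The 5-business-day extension runs from 28 June 2005 to 6 July 2005.
6 July 2005 falls on a Wednesday, which is a business day, so no adjustment is needed.
Final deadline: 6 July 2005.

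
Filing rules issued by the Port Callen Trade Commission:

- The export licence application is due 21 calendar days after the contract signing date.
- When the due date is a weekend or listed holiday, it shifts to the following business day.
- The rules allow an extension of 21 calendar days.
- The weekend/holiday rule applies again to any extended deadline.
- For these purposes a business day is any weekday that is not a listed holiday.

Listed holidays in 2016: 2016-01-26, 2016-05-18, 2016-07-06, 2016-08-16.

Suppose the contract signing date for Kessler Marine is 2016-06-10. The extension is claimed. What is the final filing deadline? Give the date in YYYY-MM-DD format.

Trigger date 2016-06-10 + 21 calendar days = 2016-07-01.
2016-07-01 falls on a Friday, which is a business day, so no adjustment is needed.
The 21-calendar-day extension moves the deadline from 2016-07-01 to 2016-07-22.
2016-07-22 is a Friday and not a listed holiday, so it stands.
Final deadline: 2016-07-22.

2016-07-22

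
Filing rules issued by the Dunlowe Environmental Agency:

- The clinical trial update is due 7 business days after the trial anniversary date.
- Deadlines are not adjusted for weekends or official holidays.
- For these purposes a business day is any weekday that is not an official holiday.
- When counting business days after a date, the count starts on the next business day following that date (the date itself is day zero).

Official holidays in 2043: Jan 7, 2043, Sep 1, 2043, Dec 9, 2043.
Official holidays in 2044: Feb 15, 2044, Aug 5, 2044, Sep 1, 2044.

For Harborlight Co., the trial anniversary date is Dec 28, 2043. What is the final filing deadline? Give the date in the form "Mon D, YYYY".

7 business days after Dec 28, 2043, excluding weekends and holidays, is Jan 6, 2044.
Jan 6, 2044 falls on a Wednesday. The rules make no weekend/holiday allowance, so it remains Jan 6, 2044.
Deadline: Jan 6, 2044.

Jan 6, 2044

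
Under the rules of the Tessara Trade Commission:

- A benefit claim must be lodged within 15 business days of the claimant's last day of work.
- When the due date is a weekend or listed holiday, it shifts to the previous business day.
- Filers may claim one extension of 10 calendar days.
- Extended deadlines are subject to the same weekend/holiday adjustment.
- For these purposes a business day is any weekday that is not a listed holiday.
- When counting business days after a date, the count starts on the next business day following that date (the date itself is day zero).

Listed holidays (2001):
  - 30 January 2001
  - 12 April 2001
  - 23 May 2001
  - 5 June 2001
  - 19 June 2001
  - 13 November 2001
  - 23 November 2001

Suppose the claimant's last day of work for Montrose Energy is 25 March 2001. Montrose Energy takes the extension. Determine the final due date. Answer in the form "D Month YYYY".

15 business days after 25 March 2001, excluding weekends and holidays, is 16 April 2001.
16 April 2001 is a Monday and not a listed holiday, so it stands.
The 10-calendar-day extension moves the deadline from 16 April 2001 to 26 April 2001.
26 April 2001 falls on a Thursday, which is a business day, so no adjustment is needed.
The final due date is 26 April 2001.

26 April 2001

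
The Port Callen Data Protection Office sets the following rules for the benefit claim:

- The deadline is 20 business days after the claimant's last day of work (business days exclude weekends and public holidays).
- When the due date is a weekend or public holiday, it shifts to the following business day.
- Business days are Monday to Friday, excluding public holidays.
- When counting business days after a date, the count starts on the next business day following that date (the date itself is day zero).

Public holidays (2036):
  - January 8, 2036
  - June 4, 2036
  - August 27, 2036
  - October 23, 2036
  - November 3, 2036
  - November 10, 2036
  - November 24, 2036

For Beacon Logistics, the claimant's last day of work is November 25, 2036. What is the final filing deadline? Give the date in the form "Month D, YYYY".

20 business days after November 25, 2036, excluding weekends and holidays, is December 23, 2036.
December 23, 2036 is a Tuesday and not a listed holiday, so it stands.
Deadline: December 23, 2036.

December 23, 2036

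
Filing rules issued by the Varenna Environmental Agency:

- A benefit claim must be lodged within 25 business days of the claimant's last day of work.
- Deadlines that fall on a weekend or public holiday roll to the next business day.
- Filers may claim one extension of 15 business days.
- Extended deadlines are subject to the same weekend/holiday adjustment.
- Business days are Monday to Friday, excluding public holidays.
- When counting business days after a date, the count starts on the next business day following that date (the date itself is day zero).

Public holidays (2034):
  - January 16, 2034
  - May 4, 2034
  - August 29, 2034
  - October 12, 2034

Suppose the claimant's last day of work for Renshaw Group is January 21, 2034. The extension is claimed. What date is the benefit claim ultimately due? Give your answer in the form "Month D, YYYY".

March 17, 2034

Counting 25 business days after January 21, 2034 (skipping weekends and listed holidays) reaches February 24, 2034.
February 24, 2034 falls on a Friday, which is a business day, so no adjustment is needed.
The 15-business-day extension runs from February 24, 2034 to March 17, 2034.
March 17, 2034 is a Friday and not a listed holiday, so it stands.
Final deadline: March 17, 2034.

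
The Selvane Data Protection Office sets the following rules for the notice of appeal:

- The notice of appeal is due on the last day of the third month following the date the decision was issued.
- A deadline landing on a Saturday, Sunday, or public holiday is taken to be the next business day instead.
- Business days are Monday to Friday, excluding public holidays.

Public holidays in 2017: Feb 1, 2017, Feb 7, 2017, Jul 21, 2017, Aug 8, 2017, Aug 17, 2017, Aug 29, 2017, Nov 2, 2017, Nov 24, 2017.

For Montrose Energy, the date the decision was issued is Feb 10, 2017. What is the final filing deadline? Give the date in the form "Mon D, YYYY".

3 months after Feb 10, 2017 is May 2017; that month ends on May 31, 2017.
May 31, 2017 is a Wednesday and not a listed holiday, so it stands.
Deadline: May 31, 2017.

May 31, 2017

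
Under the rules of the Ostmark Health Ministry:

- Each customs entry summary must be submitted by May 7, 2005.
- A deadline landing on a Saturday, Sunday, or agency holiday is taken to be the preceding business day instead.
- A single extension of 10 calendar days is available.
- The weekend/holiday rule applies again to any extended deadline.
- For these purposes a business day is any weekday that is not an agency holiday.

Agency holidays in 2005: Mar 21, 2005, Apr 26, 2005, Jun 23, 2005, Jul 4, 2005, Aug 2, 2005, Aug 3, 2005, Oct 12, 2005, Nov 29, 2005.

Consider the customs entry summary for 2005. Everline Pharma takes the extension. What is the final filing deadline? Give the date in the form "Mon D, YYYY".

Start from the fixed due date, May 7, 2005.
May 7, 2005 is a Saturday, so it moves to the preceding business day, May 6, 2005 (Friday).
With the 10-day extension, May 6, 2005 becomes May 16, 2005.
May 16, 2005 falls on a Monday, which is a business day, so no adjustment is needed.
The final due date is May 16, 2005.

May 16, 2005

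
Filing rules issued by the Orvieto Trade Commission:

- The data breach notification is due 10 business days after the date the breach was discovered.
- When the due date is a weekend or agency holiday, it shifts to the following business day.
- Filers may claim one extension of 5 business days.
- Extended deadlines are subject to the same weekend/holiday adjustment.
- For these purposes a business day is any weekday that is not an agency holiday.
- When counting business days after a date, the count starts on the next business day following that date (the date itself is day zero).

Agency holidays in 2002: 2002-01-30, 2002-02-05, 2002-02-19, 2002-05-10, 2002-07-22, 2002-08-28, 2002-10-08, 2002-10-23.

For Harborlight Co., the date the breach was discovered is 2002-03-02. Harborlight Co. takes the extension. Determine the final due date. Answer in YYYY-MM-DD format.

Starting the day after 2002-03-02 and counting 10 business days lands on 2002-03-15.
2002-03-15 is a Friday and not a listed holiday, so it stands.
The 5-business-day extension runs from 2002-03-15 to 2002-03-22.
2002-03-22 (Friday) is already a business day.
Final deadline: 2002-03-22.

2002-03-22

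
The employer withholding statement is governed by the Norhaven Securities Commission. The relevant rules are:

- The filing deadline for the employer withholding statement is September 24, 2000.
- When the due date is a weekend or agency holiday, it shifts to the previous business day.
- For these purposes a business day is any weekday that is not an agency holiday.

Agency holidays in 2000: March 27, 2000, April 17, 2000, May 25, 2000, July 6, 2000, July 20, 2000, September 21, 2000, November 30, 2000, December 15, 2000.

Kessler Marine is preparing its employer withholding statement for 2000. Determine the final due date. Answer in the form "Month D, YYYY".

The statutory due date is September 24, 2000.
September 24, 2000 falls on a Sunday. Rolling to the preceding business day gives September 22, 2000, a Friday.
So the filing is due September 22, 2000.

September 22, 2000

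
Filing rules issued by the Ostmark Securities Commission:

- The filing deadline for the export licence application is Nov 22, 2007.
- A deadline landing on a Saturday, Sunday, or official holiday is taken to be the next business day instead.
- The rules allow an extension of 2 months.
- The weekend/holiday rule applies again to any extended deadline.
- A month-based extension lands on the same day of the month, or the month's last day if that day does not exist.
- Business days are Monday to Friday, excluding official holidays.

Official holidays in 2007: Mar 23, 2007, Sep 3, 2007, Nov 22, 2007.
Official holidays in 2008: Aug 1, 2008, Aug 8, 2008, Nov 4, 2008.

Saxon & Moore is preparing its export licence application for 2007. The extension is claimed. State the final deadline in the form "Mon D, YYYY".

The statutory due date is Nov 22, 2007.
Because Nov 22, 2007 is a listed holiday, the deadline becomes Nov 23, 2007 (Friday).
Add 2 months to Nov 23, 2007: Jan 23, 2008.
Jan 23, 2008 falls on a Wednesday, which is a business day, so no adjustment is needed.
So the filing is due Jan 23, 2008.

Jan 23, 2008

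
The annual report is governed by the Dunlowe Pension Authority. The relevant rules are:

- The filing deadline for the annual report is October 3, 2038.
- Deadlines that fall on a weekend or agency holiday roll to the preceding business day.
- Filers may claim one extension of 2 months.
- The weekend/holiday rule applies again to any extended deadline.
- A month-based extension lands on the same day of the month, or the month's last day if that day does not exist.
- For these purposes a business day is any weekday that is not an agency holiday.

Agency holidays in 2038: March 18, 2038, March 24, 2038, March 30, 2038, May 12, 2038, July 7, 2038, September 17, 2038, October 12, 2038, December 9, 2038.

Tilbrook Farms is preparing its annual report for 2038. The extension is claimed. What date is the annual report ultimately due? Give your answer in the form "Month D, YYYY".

The statutory due date is October 3, 2038.
October 3, 2038 is a Sunday, so it moves to the preceding business day, October 1, 2038 (Friday).
The 2 months extension carries October 1, 2038 to December 1, 2038.
December 1, 2038 is a Wednesday and not a listed holiday, so it stands.
Deadline: December 1, 2038.

December 1, 2038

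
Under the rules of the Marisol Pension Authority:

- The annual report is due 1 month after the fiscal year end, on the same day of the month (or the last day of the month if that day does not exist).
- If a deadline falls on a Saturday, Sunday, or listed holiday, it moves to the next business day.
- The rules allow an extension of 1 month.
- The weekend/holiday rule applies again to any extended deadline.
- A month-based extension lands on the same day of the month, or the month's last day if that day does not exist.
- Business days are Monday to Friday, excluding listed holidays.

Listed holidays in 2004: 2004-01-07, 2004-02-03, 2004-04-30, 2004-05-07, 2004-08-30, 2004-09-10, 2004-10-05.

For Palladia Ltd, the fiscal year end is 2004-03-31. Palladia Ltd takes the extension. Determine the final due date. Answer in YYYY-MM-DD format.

2004-06-03

Moving 1 month forward from 2004-03-31 on the corresponding day gives 2004-04-30 (day 31 does not exist in April, so the month's last day is used).
2004-04-30 is a listed holiday, so it moves to the next business day, 2004-05-03 (Monday).
Add 1 month to 2004-05-03: 2004-06-03.
2004-06-03 falls on a Thursday, which is a business day, so no adjustment is needed.
The final due date is 2004-06-03.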